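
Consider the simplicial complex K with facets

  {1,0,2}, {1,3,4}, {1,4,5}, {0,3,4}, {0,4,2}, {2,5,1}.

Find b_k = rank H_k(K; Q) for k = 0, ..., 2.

b_0 = 1, b_1 = 1, b_2 = 0.

K has 6 vertices, 12 edges, 6 triangles.
rank ∂_0 = 0, rank ∂_1 = 5 ⇒ b_0 = 6 − 0 − 5 = 1; all invariant factors of ∂_1 are 1 so no torsion. So H_0 = Z.
rank ∂_1 = 5, rank ∂_2 = 6 ⇒ b_1 = 12 − 5 − 6 = 1; all invariant factors of ∂_2 are 1 so no torsion. So H_1 = Z.
rank ∂_2 = 6, rank ∂_3 = 0 ⇒ b_2 = 6 − 6 − 0 = 0. So H_2 = 0.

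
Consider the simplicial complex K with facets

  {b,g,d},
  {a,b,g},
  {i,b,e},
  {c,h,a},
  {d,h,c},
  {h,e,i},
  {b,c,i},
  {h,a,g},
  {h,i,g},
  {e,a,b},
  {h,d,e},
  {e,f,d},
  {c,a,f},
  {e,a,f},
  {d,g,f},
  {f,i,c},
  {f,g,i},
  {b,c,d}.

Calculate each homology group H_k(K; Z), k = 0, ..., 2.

We work with the vertex ordering a < b < c < d < e < f < g < h < i. The simplices of K, each written with vertices in increasing order, are:

  0-simplices (9): a, b, c, d, e, f, g, h, i
  1-simplices (27): ab, ac, ae, af, ag, ah, bc, bd, be, bg, bi, cd, cf, ch, ci, de, df, dg, dh, ef, eh, ei, fg, fi, gh, gi, hi
  2-simplices (18): abe, abg, acf, ach, aef, agh, bcd, bci, bdg, bei, cdh, cfi, def, deh, dfg, ehi, fgi, ghi

so the chain groups are C_0 ≅ Z^9, C_1 ≅ Z^27, C_2 ≅ Z^18.

Boundary ∂_1: C_1 → C_0 is given by ∂[p,q] = [q] − [p]. For instance
  ∂fi = i − f.
The 9×27 boundary matrix has rank 8 and Smith normal form diag(1,1,1,1,1,1,1,1).

Boundary ∂_2: C_2 → C_1 acts by ∂[p,q,r] = [q,r] − [p,r] + [p,q]. For instance
  ∂cdh = dh − ch + cd,
  ∂fgi = gi − fi + fg.
The 27×18 boundary matrix has rank 17 and Smith normal form diag(1,1,1,1,1,1,1,1,1,1,1,1,1,1,1,1,1).

From H_k ≅ ker(∂_k) / im(∂_{k+1}) we obtain:

  H_0: rank C_0 − rank ∂_1 = 9 − 8 = 1, and the invariant factors of ∂_1 are all 1, so H_0 ≅ Z.
  H_1: rank ker ∂_1 − rank ∂_2 = (27 − 8) − 17 = 2, and the invariant factors of ∂_2 are all 1, so H_1 ≅ Z^2.
  H_2: rank ker ∂_2 − rank ∂_3 = (18 − 17) − 0 = 1, and there is no ∂_3, so H_2 ≅ Z.

H_0 = Z,  H_1 = Z^2,  H_2 = Z.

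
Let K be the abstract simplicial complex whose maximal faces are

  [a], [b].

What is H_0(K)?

Take the total order a < b on the vertex set. Then K (dimension 0) consists of the simplices:

  0-simplices (2): a, b

Hence C_0 ≅ Z^2.

Now H_k = ker ∂_k / im ∂_{k+1}, so:

  H_0: rank C_0 − rank ∂_1 = 2 − 0 = 2, and there is no ∂_1, so H_0 = Z^2.

(K is a triangulation of a set of 2 points.)

H_0 ≅ Z^2.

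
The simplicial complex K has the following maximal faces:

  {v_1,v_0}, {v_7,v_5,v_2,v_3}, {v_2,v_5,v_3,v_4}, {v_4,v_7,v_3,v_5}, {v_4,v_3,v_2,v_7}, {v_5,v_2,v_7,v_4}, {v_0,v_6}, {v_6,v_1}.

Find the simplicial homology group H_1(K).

H_1 = Z.

Order the vertices as v_0 < v_1 < v_2 < v_3 < v_4 < v_5 < v_6 < v_7. Listing each simplex with vertices in this order, K has dimension 3 with simplices:

  0-simplices (8): [v_0], [v_1], [v_2], [v_3], [v_4], [v_5], [v_6], [v_7]
  1-simplices (13): [v_0,v_1], [v_0,v_6], [v_1,v_6], [v_2,v_3], [v_2,v_4], [v_2,v_5], [v_2,v_7], [v_3,v_4], [v_3,v_5], [v_3,v_7], [v_4,v_5], [v_4,v_7], [v_5,v_7]
  2-simplices (10): [v_2,v_3,v_4], [v_2,v_3,v_5], [v_2,v_3,v_7], [v_2,v_4,v_5], [v_2,v_4,v_7], [v_2,v_5,v_7], [v_3,v_4,v_5], [v_3,v_4,v_7], [v_3,v_5,v_7], [v_4,v_5,v_7]
  3-simplices (5): [v_2,v_3,v_4,v_5], [v_2,v_3,v_4,v_7], [v_2,v_3,v_5,v_7], [v_2,v_4,v_5,v_7], [v_3,v_4,v_5,v_7]

so the chain groups are C_0 ≅ Z^8, C_1 ≅ Z^13, C_2 ≅ Z^10, C_3 ≅ Z^5.

The boundary map ∂_1: C_1 → C_0 is given by ∂[p,q] = [q] − [p]. For instance
  ∂[v_4,v_5] = [v_5] − [v_4].
This gives a 8×13 integer matrix of rank 6; reducing to Smith normal form yields diagonal entries (1,1,1,1,1,1).

∂_2: C_2 → C_1 maps a triangle to the signed sum of its edges. For instance
  ∂[v_3,v_4,v_5] = [v_4,v_5] − [v_3,v_5] + [v_3,v_4],
  ∂[v_3,v_4,v_7] = [v_4,v_7] − [v_3,v_7] + [v_3,v_4].
This gives a 13×10 integer matrix of rank 6; reducing to Smith normal form yields diagonal entries (1,1,1,1,1,1).

∂_3: C_3 → C_2 sends each 3-simplex σ to the alternating sum Σ_i (−1)^i (σ with its i-th vertex removed). For instance
  ∂[v_2,v_4,v_5,v_7] = [v_4,v_5,v_7] − [v_2,v_5,v_7] + [v_2,v_4,v_7] − [v_2,v_4,v_5],
  ∂[v_2,v_3,v_5,v_7] = [v_3,v_5,v_7] − [v_2,v_5,v_7] + [v_2,v_3,v_7] − [v_2,v_3,v_5].
The resulting 10×5 matrix has rank 4, and its Smith normal form has invariant factors (1,1,1,1).

Computing H_k = (kernel of ∂_k) / (image of ∂_{k+1}):

  H_1: rank ker ∂_1 − rank ∂_2 = (13 − 6) − 6 = 1, and the invariant factors of ∂_2 are all 1, so H_1 = Z.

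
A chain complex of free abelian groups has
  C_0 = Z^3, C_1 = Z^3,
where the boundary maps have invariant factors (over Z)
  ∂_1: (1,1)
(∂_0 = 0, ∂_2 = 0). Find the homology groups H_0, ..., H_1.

H_0: b_0 = 3 − 0 − 2 = 1; torsion from ∂_1 factors > 1: none. So H_0 = Z.
H_1: b_1 = 3 − 2 − 0 = 1; torsion from ∂_2 factors > 1: none. So H_1 = Z.

H_0 = Z,  H_1 = Z.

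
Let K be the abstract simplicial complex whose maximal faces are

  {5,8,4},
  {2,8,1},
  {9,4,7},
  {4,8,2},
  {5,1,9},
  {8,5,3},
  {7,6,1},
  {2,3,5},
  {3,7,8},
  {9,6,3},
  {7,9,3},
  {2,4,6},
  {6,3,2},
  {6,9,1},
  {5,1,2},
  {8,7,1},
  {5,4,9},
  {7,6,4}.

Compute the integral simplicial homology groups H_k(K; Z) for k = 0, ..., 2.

Fix the vertex order 1 < 2 < 3 < 4 < 5 < 6 < 7 < 8 < 9 and write every simplex with vertices in increasing order. Then dim K = 2 and the simplices of K are:

  0-simplices (9): [1], [2], [3], [4], [5], [6], [7], [8], [9]
  1-simplices (27): (27 of them)
  2-simplices (18): [1,2,5], [1,2,8], [1,5,9], [1,6,7], [1,6,9], [1,7,8], [2,3,5], [2,3,6], [2,4,6], [2,4,8], [3,5,8], [3,6,9], [3,7,8], [3,7,9], [4,5,8], [4,5,9], [4,6,7], [4,7,9]

giving chain groups C_0 ≅ Z^9, C_1 ≅ Z^27, C_2 ≅ Z^18.

∂_1: C_1 → C_0 maps an edge to its endpoints' difference, ∂[p,q] = q − p. For instance
  ∂[6,9] = [9] − [6].
The resulting 9×27 matrix has rank 8, and its Smith normal form has invariant factors (1,1,1,1,1,1,1,1).

∂_2: C_2 → C_1 maps a triangle to the signed sum of its edges. For instance
  ∂[3,7,9] = [7,9] − [3,9] + [3,7],
  ∂[3,6,9] = [6,9] − [3,9] + [3,6].
As a 27×18 matrix over Z this has rank 18, with invariant factors (1,1,1,1,1,1,1,1,1,1,1,1,1,1,1,1,1,2).

From H_k ≅ ker(∂_k) / im(∂_{k+1}) we obtain:

  H_0: rank C_0 − rank ∂_1 = 9 − 8 = 1, and the invariant factors of ∂_1 are all 1, so H_0 ≅ Z.
  H_1: rank ker ∂_1 − rank ∂_2 = (27 − 8) − 18 = 1, and ∂_2 has invariant factor 2 > 1, so H_1 ≅ Z ⊕ Z/2.
  H_2: rank ker ∂_2 − rank ∂_3 = (18 − 18) − 0 = 0, and there is no ∂_3, so H_2 ≅ 0.

As a check, the Euler characteristic is 9 − 27 + 18 = 0, which agrees with 1 − 1 + 0 = 0.

H_0 = Z,  H_1 = Z ⊕ Z/2,  H_2 = 0.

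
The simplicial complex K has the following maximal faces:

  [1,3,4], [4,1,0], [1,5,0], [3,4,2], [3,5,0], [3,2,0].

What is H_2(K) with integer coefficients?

Fix the vertex order 0 < 1 < 2 < 3 < 4 < 5 and write every simplex with vertices in increasing order. Then dim K = 2 and the simplices of K are:

  0-simplices (6): [0], [1], [2], [3], [4], [5]
  1-simplices (12): [0,1], [0,2], [0,3], [0,4], [0,5], [1,3], [1,4], [1,5], [2,3], [2,4], [3,4], [3,5]
  2-simplices (6): [0,1,4], [0,1,5], [0,2,3], [0,3,5], [1,3,4], [2,3,4]

giving chain groups C_0 ≅ Z^6, C_1 ≅ Z^12, C_2 ≅ Z^6.

Boundary ∂_1: C_1 → C_0 is given by ∂[p,q] = [q] − [p]. For instance
  ∂[1,4] = [4] − [1].
As a 6×12 matrix over Z this has rank 5, with invariant factors (1,1,1,1,1).

∂_2: C_2 → C_1 maps a triangle to the signed sum of its edges. For instance
  ∂[0,1,5] = [1,5] − [0,5] + [0,1],
  ∂[2,3,4] = [3,4] − [2,4] + [2,3].
The 12×6 boundary matrix has rank 6 and Smith normal form diag(1,1,1,1,1,1).

Now H_k = ker ∂_k / im ∂_{k+1}, so:

  H_2: rank ker ∂_2 − rank ∂_3 = (6 − 6) − 0 = 0, and there is no ∂_3, so H_2 ≅ 0.

(K is a triangulation of the cylinder S^1 x I.)

H_2 ≅ 0.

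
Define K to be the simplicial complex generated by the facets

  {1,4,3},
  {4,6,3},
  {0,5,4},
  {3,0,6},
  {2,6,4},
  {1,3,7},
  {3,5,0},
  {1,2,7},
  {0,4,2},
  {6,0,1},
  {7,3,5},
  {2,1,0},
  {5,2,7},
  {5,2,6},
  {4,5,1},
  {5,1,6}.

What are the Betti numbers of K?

b_0 = 1, b_1 = 2, b_2 = 1.

Order the vertices as 0 < 1 < 2 < 3 < 4 < 5 < 6 < 7. Listing each simplex with vertices in this order, K has dimension 2 with simplices:

  0-simplices (8): [0], [1], [2], [3], [4], [5], [6], [7]
  1-simplices (24): (24 of them)
  2-simplices (16): [0,1,2], [0,1,6], [0,2,4], [0,3,5], [0,3,6], [0,4,5], [1,2,7], [1,3,4], [1,3,7], [1,4,5], [1,5,6], [2,4,6], [2,5,6], [2,5,7], [3,4,6], [3,5,7]

Hence C_0 ≅ Z^8, C_1 ≅ Z^24, C_2 ≅ Z^16.

Boundary ∂_1: C_1 → C_0 is given by ∂[p,q] = [q] − [p]. For instance
  ∂[4,6] = [6] − [4].
The resulting 8×24 matrix has rank 7, and its Smith normal form has invariant factors (1,1,1,1,1,1,1).

The boundary map ∂_2: C_2 → C_1 maps a triangle to the signed sum of its edges. For instance
  ∂[0,1,2] = [1,2] − [0,2] + [0,1],
  ∂[1,2,7] = [2,7] − [1,7] + [1,2].
The 24×16 boundary matrix has rank 15 and Smith normal form diag(1,1,1,1,1,1,1,1,1,1,1,1,1,1,1).

Now H_k = ker ∂_k / im ∂_{k+1}, so:

  H_0: rank C_0 − rank ∂_1 = 8 − 7 = 1, and the invariant factors of ∂_1 are all 1, so H_0 = Z.
  H_1: rank ker ∂_1 − rank ∂_2 = (24 − 7) − 15 = 2, and the invariant factors of ∂_2 are all 1, so H_1 = Z^2.
  H_2: rank ker ∂_2 − rank ∂_3 = (16 − 15) − 0 = 1, and there is no ∂_3, so H_2 = Z.

As a check, the Euler characteristic is 8 − 24 + 16 = 0, which agrees with 1 − 2 + 1 = 0.

Hence the Betti numbers are b_0 = 1, b_1 = 2, b_2 = 1.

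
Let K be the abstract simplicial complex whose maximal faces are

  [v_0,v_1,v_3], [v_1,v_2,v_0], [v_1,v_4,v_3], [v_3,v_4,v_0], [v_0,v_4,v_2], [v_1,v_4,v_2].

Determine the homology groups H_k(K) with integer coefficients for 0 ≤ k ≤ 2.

H_0 = Z,  H_1 = 0,  H_2 = Z.

Take the total order v_0 < v_1 < v_2 < v_3 < v_4 on the vertex set. Then K (dimension 2) consists of the simplices:

  0-simplices (5): [v_0], [v_1], [v_2], [v_3], [v_4]
  1-simplices (9): [v_0,v_1], [v_0,v_2], [v_0,v_3], [v_0,v_4], [v_1,v_2], [v_1,v_3], [v_1,v_4], [v_2,v_4], [v_3,v_4]
  2-simplices (6): [v_0,v_1,v_2], [v_0,v_1,v_3], [v_0,v_2,v_4], [v_0,v_3,v_4], [v_1,v_2,v_4], [v_1,v_3,v_4]

giving chain groups C_0 ≅ Z^5, C_1 ≅ Z^9, C_2 ≅ Z^6.

Boundary ∂_1: C_1 → C_0 sends each edge [p,q] (with p < q) to q − p. For instance
  ∂[v_3,v_4] = [v_4] − [v_3].
As a 5×9 matrix over Z this has rank 4, with invariant factors (1,1,1,1).

∂_2: C_2 → C_1 maps a triangle to the signed sum of its edges. For instance
  ∂[v_0,v_1,v_3] = [v_1,v_3] − [v_0,v_3] + [v_0,v_1],
  ∂[v_1,v_2,v_4] = [v_2,v_4] − [v_1,v_4] + [v_1,v_2].
As a 9×6 matrix over Z this has rank 5, with invariant factors (1,1,1,1,1).

Computing H_k = (kernel of ∂_k) / (image of ∂_{k+1}):

  H_0: rank C_0 − rank ∂_1 = 5 − 4 = 1, and the invariant factors of ∂_1 are all 1, so H_0 = Z.
  H_1: rank ker ∂_1 − rank ∂_2 = (9 − 4) − 5 = 0, and the invariant factors of ∂_2 are all 1, so H_1 = 0.
  H_2: rank ker ∂_2 − rank ∂_3 = (6 − 5) − 0 = 1, and there is no ∂_3, so H_2 = Z.

(K is a triangulation of the 2-sphere S^2.)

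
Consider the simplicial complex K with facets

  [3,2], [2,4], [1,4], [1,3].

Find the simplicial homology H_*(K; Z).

Fix the vertex order 1 < 2 < 3 < 4 and write every simplex with vertices in increasing order. Then dim K = 1 and the simplices of K are:

  0-simplices (4): [1], [2], [3], [4]
  1-simplices (4): [1,3], [1,4], [2,3], [2,4]

giving chain groups C_0 ≅ Z^4, C_1 ≅ Z^4.

∂_1: C_1 → C_0 is given by ∂[p,q] = [q] − [p].
This gives a 4×4 integer matrix of rank 3; reducing to Smith normal form yields diagonal entries (1,1,1).

Computing H_k = (kernel of ∂_k) / (image of ∂_{k+1}):

  H_0: rank C_0 − rank ∂_1 = 4 − 3 = 1, and the invariant factors of ∂_1 are all 1, so H_0 = Z.
  H_1: rank ker ∂_1 − rank ∂_2 = (4 − 3) − 0 = 1, and there is no ∂_2, so H_1 = Z.

As a check, the Euler characteristic is 4 − 4 = 0, which agrees with 1 − 1 = 0.

H_0 = Z,  H_1 = Z.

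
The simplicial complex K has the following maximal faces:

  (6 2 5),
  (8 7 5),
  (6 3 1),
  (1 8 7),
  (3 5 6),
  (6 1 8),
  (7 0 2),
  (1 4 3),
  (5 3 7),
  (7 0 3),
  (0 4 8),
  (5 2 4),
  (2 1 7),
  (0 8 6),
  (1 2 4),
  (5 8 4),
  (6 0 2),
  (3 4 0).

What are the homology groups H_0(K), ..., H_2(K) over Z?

H_0 = Z,  H_1 = Z^2,  H_2 = Z.

Order the vertices as 0 < 1 < 2 < 3 < 4 < 5 < 6 < 7 < 8. Listing each simplex with vertices in this order, K has dimension 2 with simplices:

  0-simplices (9): [0], [1], [2], [3], [4], [5], [6], [7], [8]
  1-simplices (27): (27 of them)
  2-simplices (18): [0,2,6], [0,2,7], [0,3,4], [0,3,7], [0,4,8], [0,6,8], [1,2,4], [1,2,7], [1,3,4], [1,3,6], [1,6,8], [1,7,8], [2,4,5], [2,5,6], [3,5,6], [3,5,7], [4,5,8], [5,7,8]

giving chain groups C_0 ≅ Z^9, C_1 ≅ Z^27, C_2 ≅ Z^18.

The boundary map ∂_1: C_1 → C_0 sends each edge [p,q] (with p < q) to q − p. For instance
  ∂[1,3] = [3] − [1].
This gives a 9×27 integer matrix of rank 8; reducing to Smith normal form yields diagonal entries (1,1,1,1,1,1,1,1).

The boundary map ∂_2: C_2 → C_1 maps a triangle to the signed sum of its edges. For instance
  ∂[0,2,7] = [2,7] − [0,7] + [0,2],
  ∂[1,3,4] = [3,4] − [1,4] + [1,3].
The 27×18 boundary matrix has rank 17 and Smith normal form diag(1,1,1,1,1,1,1,1,1,1,1,1,1,1,1,1,1).

From H_k ≅ ker(∂_k) / im(∂_{k+1}) we obtain:

  H_0: rank C_0 − rank ∂_1 = 9 − 8 = 1, and the invariant factors of ∂_1 are all 1, so H_0 = Z.
  H_1: rank ker ∂_1 − rank ∂_2 = (27 − 8) − 17 = 2, and the invariant factors of ∂_2 are all 1, so H_1 = Z^2.
  H_2: rank ker ∂_2 − rank ∂_3 = (18 − 17) − 0 = 1, and there is no ∂_3, so H_2 = Z.

(K is a triangulation of the torus T^2.)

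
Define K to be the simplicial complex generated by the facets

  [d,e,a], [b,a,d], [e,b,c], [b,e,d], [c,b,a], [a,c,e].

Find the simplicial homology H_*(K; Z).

Fix the vertex order a < b < c < d < e and write every simplex with vertices in increasing order. Then dim K = 2 and the simplices of K are:

  0-simplices (5): a, b, c, d, e
  1-simplices (9): ab, ac, ad, ae, bc, bd, be, ce, de
  2-simplices (6): abc, abd, ace, ade, bce, bde

so the chain groups are C_0 ≅ Z^5, C_1 ≅ Z^9, C_2 ≅ Z^6.

Boundary ∂_1: C_1 → C_0 maps an edge to its endpoints' difference, ∂[p,q] = q − p. For instance
  ∂ad = d − a.
The 5×9 boundary matrix has rank 4 and Smith normal form diag(1,1,1,1).

The boundary map ∂_2: C_2 → C_1 sends each 2-simplex [p,q,r] to [q,r] − [p,r] + [p,q]. For instance
  ∂abc = bc − ac + ab,
  ∂ace = ce − ae + ac.
The 9×6 boundary matrix has rank 5 and Smith normal form diag(1,1,1,1,1).

Now H_k = ker ∂_k / im ∂_{k+1}, so:

  H_0: rank C_0 − rank ∂_1 = 5 − 4 = 1, and the invariant factors of ∂_1 are all 1, so H_0 = Z.
  H_1: rank ker ∂_1 − rank ∂_2 = (9 − 4) − 5 = 0, and the invariant factors of ∂_2 are all 1, so H_1 = 0.
  H_2: rank ker ∂_2 − rank ∂_3 = (6 − 5) − 0 = 1, and there is no ∂_3, so H_2 = Z.

H_0 = Z,  H_1 = 0,  H_2 = Z.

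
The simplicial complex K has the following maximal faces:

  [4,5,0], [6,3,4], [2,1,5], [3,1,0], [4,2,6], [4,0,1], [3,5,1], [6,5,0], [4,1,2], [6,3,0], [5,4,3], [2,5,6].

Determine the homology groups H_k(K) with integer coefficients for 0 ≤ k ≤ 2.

H_0 ≅ Z,  H_1 ≅ Z/2Z,  H_2 = 0.

K has 7 vertices, 18 edges, 12 triangles.
rank ∂_0 = 0, rank ∂_1 = 6 ⇒ b_0 = 7 − 0 − 6 = 1; all invariant factors of ∂_1 are 1 so no torsion. So H_0 = Z.
rank ∂_1 = 6, rank ∂_2 = 12 ⇒ b_1 = 18 − 6 − 12 = 0; ∂_2 has invariant factor(s) [2] giving torsion. So H_1 = Z/2Z.
rank ∂_2 = 12, rank ∂_3 = 0 ⇒ b_2 = 12 − 12 − 0 = 0. So H_2 = 0.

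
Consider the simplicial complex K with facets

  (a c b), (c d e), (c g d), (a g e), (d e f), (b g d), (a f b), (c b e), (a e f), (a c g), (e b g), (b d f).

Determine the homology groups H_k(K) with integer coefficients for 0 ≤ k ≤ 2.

Fix the vertex order a < b < c < d < e < f < g and write every simplex with vertices in increasing order. Then dim K = 2 and the simplices of K are:

  0-simplices (7): a, b, c, d, e, f, g
  1-simplices (18): ab, ac, ae, af, ag, bc, bd, be, bf, bg, cd, ce, cg, de, df, dg, ef, eg
  2-simplices (12): abc, abf, acg, aef, aeg, bce, bdf, bdg, beg, cde, cdg, def

so the chain groups are C_0 ≅ Z^7, C_1 ≅ Z^18, C_2 ≅ Z^12.

Boundary ∂_1: C_1 → C_0 maps an edge to its endpoints' difference, ∂[p,q] = q − p. For instance
  ∂bg = g − b.
The 7×18 boundary matrix has rank 6 and Smith normal form diag(1,1,1,1,1,1).

The boundary map ∂_2: C_2 → C_1 acts by ∂[p,q,r] = [q,r] − [p,r] + [p,q]. For instance
  ∂aef = ef − af + ae,
  ∂cdg = dg − cg + cd.
This gives a 18×12 integer matrix of rank 12; reducing to Smith normal form yields diagonal entries (1,1,1,1,1,1,1,1,1,1,1,2).

Now H_k = ker ∂_k / im ∂_{k+1}, so:

  H_0: rank C_0 − rank ∂_1 = 7 − 6 = 1, and the invariant factors of ∂_1 are all 1, so H_0 = Z.
  H_1: rank ker ∂_1 − rank ∂_2 = (18 − 6) − 12 = 0, and ∂_2 has invariant factor 2 > 1, so H_1 = Z/2.
  H_2: rank ker ∂_2 − rank ∂_3 = (12 − 12) − 0 = 0, and there is no ∂_3, so H_2 = 0.

As a check, the Euler characteristic is 7 − 18 + 12 = 1, which agrees with 1 − 0 + 0 = 1.
(K is a triangulation of the real projective plane RP^2.)

H_0 = Z,  H_1 = Z/2,  H_2 = 0.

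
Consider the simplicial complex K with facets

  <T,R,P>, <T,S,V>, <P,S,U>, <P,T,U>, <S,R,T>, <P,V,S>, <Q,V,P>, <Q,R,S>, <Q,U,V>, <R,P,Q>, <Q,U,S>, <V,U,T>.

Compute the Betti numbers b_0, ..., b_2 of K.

b_0 = 1, b_1 = 0, b_2 = 0.

Order the vertices as P < Q < R < S < T < U < V. Listing each simplex with vertices in this order, K has dimension 2 with simplices:

  0-simplices (7): P, Q, R, S, T, U, V
  1-simplices (18): PQ, PR, PS, PT, PU, PV, QR, QS, QU, QV, RS, RT, ST, SU, SV, TU, TV, UV
  2-simplices (12): PQR, PQV, PRT, PSU, PSV, PTU, QRS, QSU, QUV, RST, STV, TUV

so the chain groups are C_0 ≅ Z^7, C_1 ≅ Z^18, C_2 ≅ Z^12.

Boundary ∂_1: C_1 → C_0 sends each edge [p,q] (with p < q) to q − p. For instance
  ∂TU = U − T.
The 7×18 boundary matrix has rank 6 and Smith normal form diag(1,1,1,1,1,1).

Boundary ∂_2: C_2 → C_1 sends each 2-simplex [p,q,r] to [q,r] − [p,r] + [p,q]. For instance
  ∂PQR = QR − PR + PQ,
  ∂PSV = SV − PV + PS.
As a 18×12 matrix over Z this has rank 12, with invariant factors (1,1,1,1,1,1,1,1,1,1,1,2).

From H_k ≅ ker(∂_k) / im(∂_{k+1}) we obtain:

  H_0: rank C_0 − rank ∂_1 = 7 − 6 = 1, and the invariant factors of ∂_1 are all 1, so H_0 ≅ Z.
  H_1: rank ker ∂_1 − rank ∂_2 = (18 − 6) − 12 = 0, and ∂_2 has invariant factor 2 > 1, so H_1 ≅ Z/2.
  H_2: rank ker ∂_2 − rank ∂_3 = (12 − 12) − 0 = 0, and there is no ∂_3, so H_2 ≅ 0.

As a check, the Euler characteristic is 7 − 18 + 12 = 1, which agrees with 1 − 0 + 0 = 1.
(K is a triangulation of the real projective plane RP^2.)

Hence the Betti numbers are b_0 = 1, b_1 = 0, b_2 = 0.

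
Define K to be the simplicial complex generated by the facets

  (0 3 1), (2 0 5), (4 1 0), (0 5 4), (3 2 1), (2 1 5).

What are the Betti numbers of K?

b_0 = 1, b_1 = 1, b_2 = 0.

K has 6 vertices, 12 edges, 6 triangles.
rank ∂_0 = 0, rank ∂_1 = 5 ⇒ b_0 = 6 − 0 − 5 = 1; all invariant factors of ∂_1 are 1 so no torsion. So H_0 ≅ Z.
rank ∂_1 = 5, rank ∂_2 = 6 ⇒ b_1 = 12 − 5 − 6 = 1; all invariant factors of ∂_2 are 1 so no torsion. So H_1 ≅ Z.
rank ∂_2 = 6, rank ∂_3 = 0 ⇒ b_2 = 6 − 6 − 0 = 0. So H_2 ≅ 0.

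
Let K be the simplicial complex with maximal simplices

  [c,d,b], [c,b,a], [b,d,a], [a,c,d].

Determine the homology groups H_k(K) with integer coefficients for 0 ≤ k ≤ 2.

H_0 ≅ Z,  H_1 = 0,  H_2 ≅ Z.

Order the vertices as a < b < c < d. Listing each simplex with vertices in this order, K has dimension 2 with simplices:

  0-simplices (4): a, b, c, d
  1-simplices (6): ab, ac, ad, bc, bd, cd
  2-simplices (4): abc, abd, acd, bcd

giving chain groups C_0 ≅ Z^4, C_1 ≅ Z^6, C_2 ≅ Z^4.

The boundary map ∂_1: C_1 → C_0 sends each edge [p,q] (with p < q) to q − p. For instance
  ∂bd = d − b.
As a 4×6 matrix over Z this has rank 3, with invariant factors (1,1,1).

∂_2: C_2 → C_1 acts by ∂[p,q,r] = [q,r] − [p,r] + [p,q]. For instance
  ∂abd = bd − ad + ab,
  ∂abc = bc − ac + ab.
The 6×4 boundary matrix has rank 3 and Smith normal form diag(1,1,1).

From H_k ≅ ker(∂_k) / im(∂_{k+1}) we obtain:

  H_0: rank C_0 − rank ∂_1 = 4 − 3 = 1, and the invariant factors of ∂_1 are all 1, so H_0 = Z.
  H_1: rank ker ∂_1 − rank ∂_2 = (6 − 3) − 3 = 0, and the invariant factors of ∂_2 are all 1, so H_1 = 0.
  H_2: rank ker ∂_2 − rank ∂_3 = (4 − 3) − 0 = 1, and there is no ∂_3, so H_2 = Z.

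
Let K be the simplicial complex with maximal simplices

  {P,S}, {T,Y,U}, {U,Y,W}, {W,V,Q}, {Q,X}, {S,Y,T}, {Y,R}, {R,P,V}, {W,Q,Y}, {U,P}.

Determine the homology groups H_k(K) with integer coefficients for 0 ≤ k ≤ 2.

H_0 ≅ Z,  H_1 ≅ Z^3,  H_2 = 0.

Fix the vertex order P < Q < R < S < T < U < V < W < X < Y and write every simplex with vertices in increasing order. Then dim K = 2 and the simplices of K are:

  0-simplices (10): P, Q, R, S, T, U, V, W, X, Y
  1-simplices (18): PR, PS, PU, PV, QV, QW, QX, QY, RV, RY, ST, SY, TU, TY, UW, UY, VW, WY
  2-simplices (6): PRV, QVW, QWY, STY, TUY, UWY

so the chain groups are C_0 ≅ Z^10, C_1 ≅ Z^18, C_2 ≅ Z^6.

The boundary map ∂_1: C_1 → C_0 sends each edge [p,q] (with p < q) to q − p.
The 10×18 boundary matrix has rank 9 and Smith normal form diag(1,1,1,1,1,1,1,1,1).

∂_2: C_2 → C_1 maps a triangle to the signed sum of its edges. For instance
  ∂TUY = UY − TY + TU,
  ∂QVW = VW − QW + QV.
As a 18×6 matrix over Z this has rank 6, with invariant factors (1,1,1,1,1,1).

From H_k ≅ ker(∂_k) / im(∂_{k+1}) we obtain:

  H_0: rank C_0 − rank ∂_1 = 10 − 9 = 1, and the invariant factors of ∂_1 are all 1, so H_0 ≅ Z.
  H_1: rank ker ∂_1 − rank ∂_2 = (18 − 9) − 6 = 3, and the invariant factors of ∂_2 are all 1, so H_1 ≅ Z^3.
  H_2: rank ker ∂_2 − rank ∂_3 = (6 − 6) − 0 = 0, and there is no ∂_3, so H_2 ≅ 0.

As a check, the Euler characteristic is 10 − 18 + 6 = -2, which agrees with 1 − 3 + 0 = -2.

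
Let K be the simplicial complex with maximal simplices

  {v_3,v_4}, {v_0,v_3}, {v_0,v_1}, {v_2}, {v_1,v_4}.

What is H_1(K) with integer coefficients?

H_1 = Z.

K has 5 vertices, 4 edges.
rank ∂_1 = 3, rank ∂_2 = 0 ⇒ b_1 = 4 − 3 − 0 = 1. So H_1 = Z.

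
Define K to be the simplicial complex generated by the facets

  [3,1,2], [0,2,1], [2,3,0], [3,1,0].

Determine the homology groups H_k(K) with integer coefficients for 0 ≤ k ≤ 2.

Take the total order 0 < 1 < 2 < 3 on the vertex set. Then K (dimension 2) consists of the simplices:

  0-simplices (4): [0], [1], [2], [3]
  1-simplices (6): [0,1], [0,2], [0,3], [1,2], [1,3], [2,3]
  2-simplices (4): [0,1,2], [0,1,3], [0,2,3], [1,2,3]

so the chain groups are C_0 ≅ Z^4, C_1 ≅ Z^6, C_2 ≅ Z^4.

Boundary ∂_1: C_1 → C_0 maps an edge to its endpoints' difference, ∂[p,q] = q − p. For instance
  ∂[1,3] = [3] − [1].
The 4×6 boundary matrix has rank 3 and Smith normal form diag(1,1,1).

∂_2: C_2 → C_1 acts by ∂[p,q,r] = [q,r] − [p,r] + [p,q]. For instance
  ∂[1,2,3] = [2,3] − [1,3] + [1,2],
  ∂[0,1,3] = [1,3] − [0,3] + [0,1].
The resulting 6×4 matrix has rank 3, and its Smith normal form has invariant factors (1,1,1).

Now H_k = ker ∂_k / im ∂_{k+1}, so:

  H_0: rank C_0 − rank ∂_1 = 4 − 3 = 1, and the invariant factors of ∂_1 are all 1, so H_0 = Z.
  H_1: rank ker ∂_1 − rank ∂_2 = (6 − 3) − 3 = 0, and the invariant factors of ∂_2 are all 1, so H_1 = 0.
  H_2: rank ker ∂_2 − rank ∂_3 = (4 − 3) − 0 = 1, and there is no ∂_3, so H_2 = Z.

As a check, the Euler characteristic is 4 − 6 + 4 = 2, which agrees with 1 − 0 + 1 = 2.

H_0 ≅ Z,  H_1 = 0,  H_2 ≅ Z.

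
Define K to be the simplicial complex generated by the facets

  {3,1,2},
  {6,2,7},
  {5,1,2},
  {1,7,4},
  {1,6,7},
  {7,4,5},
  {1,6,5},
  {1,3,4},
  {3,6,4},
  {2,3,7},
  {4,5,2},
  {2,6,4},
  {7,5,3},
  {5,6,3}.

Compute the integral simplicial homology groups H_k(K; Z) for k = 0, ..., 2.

Take the total order 1 < 2 < 3 < 4 < 5 < 6 < 7 on the vertex set. Then K (dimension 2) consists of the simplices:

  0-simplices (7): [1], [2], [3], [4], [5], [6], [7]
  1-simplices (21): [1,2], [1,3], [1,4], [1,5], [1,6], [1,7], [2,3], [2,4], [2,5], [2,6], [2,7], [3,4], [3,5], [3,6], [3,7], [4,5], [4,6], [4,7], [5,6], [5,7], [6,7]
  2-simplices (14): [1,2,3], [1,2,5], [1,3,4], [1,4,7], [1,5,6], [1,6,7], [2,3,7], [2,4,5], [2,4,6], [2,6,7], [3,4,6], [3,5,6], [3,5,7], [4,5,7]

giving chain groups C_0 ≅ Z^7, C_1 ≅ Z^21, C_2 ≅ Z^14.

Boundary ∂_1: C_1 → C_0 maps an edge to its endpoints' difference, ∂[p,q] = q − p. For instance
  ∂[5,6] = [6] − [5].
This gives a 7×21 integer matrix of rank 6; reducing to Smith normal form yields diagonal entries (1,1,1,1,1,1).

Boundary ∂_2: C_2 → C_1 maps a triangle to the signed sum of its edges. For instance
  ∂[2,4,6] = [4,6] − [2,6] + [2,4],
  ∂[4,5,7] = [5,7] − [4,7] + [4,5].
The resulting 21×14 matrix has rank 13, and its Smith normal form has invariant factors (1,1,1,1,1,1,1,1,1,1,1,1,1).

Now H_k = ker ∂_k / im ∂_{k+1}, so:

  H_0: rank C_0 − rank ∂_1 = 7 − 6 = 1, and the invariant factors of ∂_1 are all 1, so H_0 = Z.
  H_1: rank ker ∂_1 − rank ∂_2 = (21 − 6) − 13 = 2, and the invariant factors of ∂_2 are all 1, so H_1 = Z^2.
  H_2: rank ker ∂_2 − rank ∂_3 = (14 − 13) − 0 = 1, and there is no ∂_3, so H_2 = Z.

H_0 = Z,  H_1 = Z^2,  H_2 = Z.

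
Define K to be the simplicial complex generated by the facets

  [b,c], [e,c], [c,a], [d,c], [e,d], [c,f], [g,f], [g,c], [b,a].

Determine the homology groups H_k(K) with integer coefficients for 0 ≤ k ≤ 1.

H_0 ≅ Z,  H_1 ≅ Z^3.

We work with the vertex ordering a < b < c < d < e < f < g. The simplices of K, each written with vertices in increasing order, are:

  0-simplices (7): a, b, c, d, e, f, g
  1-simplices (9): ab, ac, bc, cd, ce, cf, cg, de, fg

Hence C_0 ≅ Z^7, C_1 ≅ Z^9.

The boundary map ∂_1: C_1 → C_0 is given by ∂[p,q] = [q] − [p]. For instance
  ∂cf = f − c.
The 7×9 boundary matrix has rank 6 and Smith normal form diag(1,1,1,1,1,1).

Computing H_k = (kernel of ∂_k) / (image of ∂_{k+1}):

  H_0: rank C_0 − rank ∂_1 = 7 − 6 = 1, and the invariant factors of ∂_1 are all 1, so H_0 = Z.
  H_1: rank ker ∂_1 − rank ∂_2 = (9 − 6) − 0 = 3, and there is no ∂_2, so H_1 = Z^3.

As a check, the Euler characteristic is 7 − 9 = -2, which agrees with 1 − 3 = -2.
(K is a triangulation of a wedge of 3 circles.)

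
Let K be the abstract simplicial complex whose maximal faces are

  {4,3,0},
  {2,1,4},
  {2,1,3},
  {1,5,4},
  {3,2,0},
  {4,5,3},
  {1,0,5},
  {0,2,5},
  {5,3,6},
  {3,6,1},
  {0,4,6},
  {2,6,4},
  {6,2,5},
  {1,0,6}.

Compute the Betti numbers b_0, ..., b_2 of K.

b_0 = 1, b_1 = 2, b_2 = 1.

Take the total order 0 < 1 < 2 < 3 < 4 < 5 < 6 on the vertex set. Then K (dimension 2) consists of the simplices:

  0-simplices (7): [0], [1], [2], [3], [4], [5], [6]
  1-simplices (21): [0,1], [0,2], [0,3], [0,4], [0,5], [0,6], [1,2], [1,3], [1,4], [1,5], [1,6], [2,3], [2,4], [2,5], [2,6], [3,4], [3,5], [3,6], [4,5], [4,6], [5,6]
  2-simplices (14): [0,1,5], [0,1,6], [0,2,3], [0,2,5], [0,3,4], [0,4,6], [1,2,3], [1,2,4], [1,3,6], [1,4,5], [2,4,6], [2,5,6], [3,4,5], [3,5,6]

giving chain groups C_0 ≅ Z^7, C_1 ≅ Z^21, C_2 ≅ Z^14.

Boundary ∂_1: C_1 → C_0 is given by ∂[p,q] = [q] − [p].
The resulting 7×21 matrix has rank 6, and its Smith normal form has invariant factors (1,1,1,1,1,1).

The boundary map ∂_2: C_2 → C_1 acts by ∂[p,q,r] = [q,r] − [p,r] + [p,q]. For instance
  ∂[1,2,4] = [2,4] − [1,4] + [1,2],
  ∂[0,1,6] = [1,6] − [0,6] + [0,1].
The 21×14 boundary matrix has rank 13 and Smith normal form diag(1,1,1,1,1,1,1,1,1,1,1,1,1).

Now H_k = ker ∂_k / im ∂_{k+1}, so:

  H_0: rank C_0 − rank ∂_1 = 7 − 6 = 1, and the invariant factors of ∂_1 are all 1, so H_0 ≅ Z.
  H_1: rank ker ∂_1 − rank ∂_2 = (21 − 6) − 13 = 2, and the invariant factors of ∂_2 are all 1, so H_1 ≅ Z^2.
  H_2: rank ker ∂_2 − rank ∂_3 = (14 − 13) − 0 = 1, and there is no ∂_3, so H_2 ≅ Z.

As a check, the Euler characteristic is 7 − 21 + 14 = 0, which agrees with 1 − 2 + 1 = 0.

Hence the Betti numbers are b_0 = 1, b_1 = 2, b_2 = 1.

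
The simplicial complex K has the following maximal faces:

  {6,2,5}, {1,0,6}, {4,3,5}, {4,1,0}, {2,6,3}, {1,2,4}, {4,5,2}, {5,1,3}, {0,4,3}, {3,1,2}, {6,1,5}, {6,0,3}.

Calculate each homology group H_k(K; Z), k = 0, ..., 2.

Fix the vertex order 0 < 1 < 2 < 3 < 4 < 5 < 6 and write every simplex with vertices in increasing order. Then dim K = 2 and the simplices of K are:

  0-simplices (7): [0], [1], [2], [3], [4], [5], [6]
  1-simplices (18): [0,1], [0,3], [0,4], [0,6], [1,2], [1,3], [1,4], [1,5], [1,6], [2,3], [2,4], [2,5], [2,6], [3,4], [3,5], [3,6], [4,5], [5,6]
  2-simplices (12): [0,1,4], [0,1,6], [0,3,4], [0,3,6], [1,2,3], [1,2,4], [1,3,5], [1,5,6], [2,3,6], [2,4,5], [2,5,6], [3,4,5]

giving chain groups C_0 ≅ Z^7, C_1 ≅ Z^18, C_2 ≅ Z^12.

∂_1: C_1 → C_0 sends each edge [p,q] (with p < q) to q − p.
The resulting 7×18 matrix has rank 6, and its Smith normal form has invariant factors (1,1,1,1,1,1).

∂_2: C_2 → C_1 maps a triangle to the signed sum of its edges. For instance
  ∂[1,2,4] = [2,4] − [1,4] + [1,2],
  ∂[1,2,3] = [2,3] − [1,3] + [1,2].
The 18×12 boundary matrix has rank 12 and Smith normal form diag(1,1,1,1,1,1,1,1,1,1,1,2).

Reading off H_k = ker ∂_k / im ∂_{k+1}:

  H_0: rank C_0 − rank ∂_1 = 7 − 6 = 1, and the invariant factors of ∂_1 are all 1, so H_0 = Z.
  H_1: rank ker ∂_1 − rank ∂_2 = (18 − 6) − 12 = 0, and ∂_2 has invariant factor 2 > 1, so H_1 = Z/2.
  H_2: rank ker ∂_2 − rank ∂_3 = (12 − 12) − 0 = 0, and there is no ∂_3, so H_2 = 0.

As a check, the Euler characteristic is 7 − 18 + 12 = 1, which agrees with 1 − 0 + 0 = 1.
(K is a triangulation of the real projective plane RP^2.)

H_0 ≅ Z,  H_1 ≅ Z/2,  H_2 = 0.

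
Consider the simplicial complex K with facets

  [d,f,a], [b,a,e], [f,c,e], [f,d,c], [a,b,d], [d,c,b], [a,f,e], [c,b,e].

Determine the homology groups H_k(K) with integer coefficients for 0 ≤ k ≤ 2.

Order the vertices as a < b < c < d < e < f. Listing each simplex with vertices in this order, K has dimension 2 with simplices:

  0-simplices (6): a, b, c, d, e, f
  1-simplices (12): ab, ad, ae, af, bc, bd, be, cd, ce, cf, df, ef
  2-simplices (8): abd, abe, adf, aef, bcd, bce, cdf, cef

so the chain groups are C_0 ≅ Z^6, C_1 ≅ Z^12, C_2 ≅ Z^8.

∂_1: C_1 → C_0 maps an edge to its endpoints' difference, ∂[p,q] = q − p.
This gives a 6×12 integer matrix of rank 5; reducing to Smith normal form yields diagonal entries (1,1,1,1,1).

∂_2: C_2 → C_1 sends each 2-simplex [p,q,r] to [q,r] − [p,r] + [p,q]. For instance
  ∂bce = ce − be + bc,
  ∂cdf = df − cf + cd.
The resulting 12×8 matrix has rank 7, and its Smith normal form has invariant factors (1,1,1,1,1,1,1).

Reading off H_k = ker ∂_k / im ∂_{k+1}:

  H_0: rank C_0 − rank ∂_1 = 6 − 5 = 1, and the invariant factors of ∂_1 are all 1, so H_0 ≅ Z.
  H_1: rank ker ∂_1 − rank ∂_2 = (12 − 5) − 7 = 0, and the invariant factors of ∂_2 are all 1, so H_1 ≅ 0.
  H_2: rank ker ∂_2 − rank ∂_3 = (8 − 7) − 0 = 1, and there is no ∂_3, so H_2 ≅ Z.

As a check, the Euler characteristic is 6 − 12 + 8 = 2, which agrees with 1 − 0 + 1 = 2.

H_0 ≅ Z,  H_1 = 0,  H_2 ≅ Z.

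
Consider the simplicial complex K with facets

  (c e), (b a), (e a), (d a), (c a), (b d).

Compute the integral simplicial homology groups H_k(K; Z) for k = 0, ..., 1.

Fix the vertex order a < b < c < d < e and write every simplex with vertices in increasing order. Then dim K = 1 and the simplices of K are:

  0-simplices (5): a, b, c, d, e
  1-simplices (6): ab, ac, ad, ae, bd, ce

Hence C_0 ≅ Z^5, C_1 ≅ Z^6.

The boundary map ∂_1: C_1 → C_0 sends each edge [p,q] (with p < q) to q − p. For instance
  ∂ac = c − a.
The 5×6 boundary matrix has rank 4 and Smith normal form diag(1,1,1,1).

Reading off H_k = ker ∂_k / im ∂_{k+1}:

  H_0: rank C_0 − rank ∂_1 = 5 − 4 = 1, and the invariant factors of ∂_1 are all 1, so H_0 ≅ Z.
  H_1: rank ker ∂_1 − rank ∂_2 = (6 − 4) − 0 = 2, and there is no ∂_2, so H_1 ≅ Z^2.

As a check, the Euler characteristic is 5 − 6 = -1, which agrees with 1 − 2 = -1.

H_0 ≅ Z,  H_1 ≅ Z^2.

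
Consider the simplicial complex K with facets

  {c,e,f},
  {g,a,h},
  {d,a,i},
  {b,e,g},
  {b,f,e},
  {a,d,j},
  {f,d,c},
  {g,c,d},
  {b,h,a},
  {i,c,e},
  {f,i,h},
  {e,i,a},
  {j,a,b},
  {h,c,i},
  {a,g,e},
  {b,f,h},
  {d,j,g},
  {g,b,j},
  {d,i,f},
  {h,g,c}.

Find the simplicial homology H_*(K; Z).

H_0 ≅ Z,  H_1 ≅ Z ⊕ Z/2Z,  H_2 = 0.

Take the total order a < b < c < d < e < f < g < h < i < j on the vertex set. Then K (dimension 2) consists of the simplices:

  0-simplices (10): a, b, c, d, e, f, g, h, i, j
  1-simplices (30): ab, ad, ae, ag, ah, ai, aj, be, bf, bg, bh, bj, cd, ce, cf, cg, ch, ci, df, dg, di, dj, ef, eg, ei, fh, fi, gh, gj, hi
  2-simplices (20): abh, abj, adi, adj, aeg, aei, agh, bef, beg, bfh, bgj, cdf, cdg, cef, cei, cgh, chi, dfi, dgj, fhi

so the chain groups are C_0 ≅ Z^10, C_1 ≅ Z^30, C_2 ≅ Z^20.

Boundary ∂_1: C_1 → C_0 is given by ∂[p,q] = [q] − [p]. For instance
  ∂ef = f − e.
The resulting 10×30 matrix has rank 9, and its Smith normal form has invariant factors (1,1,1,1,1,1,1,1,1).

∂_2: C_2 → C_1 acts by ∂[p,q,r] = [q,r] − [p,r] + [p,q]. For instance
  ∂agh = gh − ah + ag,
  ∂bgj = gj − bj + bg.
The resulting 30×20 matrix has rank 20, and its Smith normal form has invariant factors (1,1,1,1,1,1,1,1,1,1,1,1,1,1,1,1,1,1,1,2).

From H_k ≅ ker(∂_k) / im(∂_{k+1}) we obtain:

  H_0: rank C_0 − rank ∂_1 = 10 − 9 = 1, and the invariant factors of ∂_1 are all 1, so H_0 = Z.
  H_1: rank ker ∂_1 − rank ∂_2 = (30 − 9) − 20 = 1, and ∂_2 has invariant factor 2 > 1, so H_1 = Z ⊕ Z/2Z.
  H_2: rank ker ∂_2 − rank ∂_3 = (20 − 20) − 0 = 0, and there is no ∂_3, so H_2 = 0.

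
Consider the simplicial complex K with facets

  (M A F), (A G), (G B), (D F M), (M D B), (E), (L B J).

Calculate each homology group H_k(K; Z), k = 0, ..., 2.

H_0 = Z^2,  H_1 = Z,  H_2 = 0.

Order the vertices as A < B < D < E < F < G < J < L < M. Listing each simplex with vertices in this order, K has dimension 2 with simplices:

  0-simplices (9): A, B, D, E, F, G, J, L, M
  1-simplices (12): AF, AG, AM, BD, BG, BJ, BL, BM, DF, DM, FM, JL
  2-simplices (4): AFM, BDM, BJL, DFM

so the chain groups are C_0 ≅ Z^9, C_1 ≅ Z^12, C_2 ≅ Z^4.

The boundary map ∂_1: C_1 → C_0 is given by ∂[p,q] = [q] − [p].
As a 9×12 matrix over Z this has rank 7, with invariant factors (1,1,1,1,1,1,1).

The boundary map ∂_2: C_2 → C_1 sends each 2-simplex [p,q,r] to [q,r] − [p,r] + [p,q]. For instance
  ∂AFM = FM − AM + AF,
  ∂DFM = FM − DM + DF.
The resulting 12×4 matrix has rank 4, and its Smith normal form has invariant factors (1,1,1,1).

Reading off H_k = ker ∂_k / im ∂_{k+1}:

  H_0: rank C_0 − rank ∂_1 = 9 − 7 = 2, and the invariant factors of ∂_1 are all 1, so H_0 = Z^2.
  H_1: rank ker ∂_1 − rank ∂_2 = (12 − 7) − 4 = 1, and the invariant factors of ∂_2 are all 1, so H_1 = Z.
  H_2: rank ker ∂_2 − rank ∂_3 = (4 − 4) − 0 = 0, and there is no ∂_3, so H_2 = 0.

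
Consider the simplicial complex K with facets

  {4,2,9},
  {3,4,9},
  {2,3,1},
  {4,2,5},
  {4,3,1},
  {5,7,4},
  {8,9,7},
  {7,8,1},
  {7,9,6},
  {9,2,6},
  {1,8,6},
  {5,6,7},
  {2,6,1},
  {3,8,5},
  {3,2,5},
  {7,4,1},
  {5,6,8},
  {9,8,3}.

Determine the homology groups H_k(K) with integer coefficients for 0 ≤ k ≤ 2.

Take the total order 1 < 2 < 3 < 4 < 5 < 6 < 7 < 8 < 9 on the vertex set. Then K (dimension 2) consists of the simplices:

  0-simplices (9): [1], [2], [3], [4], [5], [6], [7], [8], [9]
  1-simplices (27): (27 of them)
  2-simplices (18): [1,2,3], [1,2,6], [1,3,4], [1,4,7], [1,6,8], [1,7,8], [2,3,5], [2,4,5], [2,4,9], [2,6,9], [3,4,9], [3,5,8], [3,8,9], [4,5,7], [5,6,7], [5,6,8], [6,7,9], [7,8,9]

giving chain groups C_0 ≅ Z^9, C_1 ≅ Z^27, C_2 ≅ Z^18.

∂_1: C_1 → C_0 maps an edge to its endpoints' difference, ∂[p,q] = q − p.
The resulting 9×27 matrix has rank 8, and its Smith normal form has invariant factors (1,1,1,1,1,1,1,1).

∂_2: C_2 → C_1 maps a triangle to the signed sum of its edges. For instance
  ∂[1,4,7] = [4,7] − [1,7] + [1,4],
  ∂[2,6,9] = [6,9] − [2,9] + [2,6].
As a 27×18 matrix over Z this has rank 18, with invariant factors (1,1,1,1,1,1,1,1,1,1,1,1,1,1,1,1,1,2).

Reading off H_k = ker ∂_k / im ∂_{k+1}:

  H_0: rank C_0 − rank ∂_1 = 9 − 8 = 1, and the invariant factors of ∂_1 are all 1, so H_0 = Z.
  H_1: rank ker ∂_1 − rank ∂_2 = (27 − 8) − 18 = 1, and ∂_2 has invariant factor 2 > 1, so H_1 = Z ⊕ Z/2Z.
  H_2: rank ker ∂_2 − rank ∂_3 = (18 − 18) − 0 = 0, and there is no ∂_3, so H_2 = 0.

(K is a triangulation of the Klein bottle.)

H_0 ≅ Z,  H_1 ≅ Z ⊕ Z/2Z,  H_2 = 0.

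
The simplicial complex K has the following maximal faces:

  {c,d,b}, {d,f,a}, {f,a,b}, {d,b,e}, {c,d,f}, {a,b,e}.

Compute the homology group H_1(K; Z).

Order the vertices as a < b < c < d < e < f. Listing each simplex with vertices in this order, K has dimension 2 with simplices:

  0-simplices (6): a, b, c, d, e, f
  1-simplices (12): ab, ad, ae, af, bc, bd, be, bf, cd, cf, de, df
  2-simplices (6): abe, abf, adf, bcd, bde, cdf

so the chain groups are C_0 ≅ Z^6, C_1 ≅ Z^12, C_2 ≅ Z^6.

Boundary ∂_1: C_1 → C_0 maps an edge to its endpoints' difference, ∂[p,q] = q − p. For instance
  ∂df = f − d.
As a 6×12 matrix over Z this has rank 5, with invariant factors (1,1,1,1,1).

The boundary map ∂_2: C_2 → C_1 maps a triangle to the signed sum of its edges. For instance
  ∂bcd = cd − bd + bc,
  ∂bde = de − be + bd.
The resulting 12×6 matrix has rank 6, and its Smith normal form has invariant factors (1,1,1,1,1,1).

From H_k ≅ ker(∂_k) / im(∂_{k+1}) we obtain:

  H_1: rank ker ∂_1 − rank ∂_2 = (12 − 5) − 6 = 1, and the invariant factors of ∂_2 are all 1, so H_1 ≅ Z.

(K is a triangulation of the cylinder S^1 x I.)

H_1 = Z.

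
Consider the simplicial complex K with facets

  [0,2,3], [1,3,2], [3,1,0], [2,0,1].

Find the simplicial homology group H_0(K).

Order the vertices as 0 < 1 < 2 < 3. Listing each simplex with vertices in this order, K has dimension 2 with simplices:

  0-simplices (4): [0], [1], [2], [3]
  1-simplices (6): [0,1], [0,2], [0,3], [1,2], [1,3], [2,3]
  2-simplices (4): [0,1,2], [0,1,3], [0,2,3], [1,2,3]

giving chain groups C_0 ≅ Z^4, C_1 ≅ Z^6, C_2 ≅ Z^4.

∂_1: C_1 → C_0 maps an edge to its endpoints' difference, ∂[p,q] = q − p. For instance
  ∂[0,3] = [3] − [0].
The resulting 4×6 matrix has rank 3, and its Smith normal form has invariant factors (1,1,1).

Boundary ∂_2: C_2 → C_1 acts by ∂[p,q,r] = [q,r] − [p,r] + [p,q]. For instance
  ∂[0,1,3] = [1,3] − [0,3] + [0,1],
  ∂[1,2,3] = [2,3] − [1,3] + [1,2].
The resulting 6×4 matrix has rank 3, and its Smith normal form has invariant factors (1,1,1).

Now H_k = ker ∂_k / im ∂_{k+1}, so:

  H_0: rank C_0 − rank ∂_1 = 4 − 3 = 1, and the invariant factors of ∂_1 are all 1, so H_0 = Z.

H_0 ≅ Z.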